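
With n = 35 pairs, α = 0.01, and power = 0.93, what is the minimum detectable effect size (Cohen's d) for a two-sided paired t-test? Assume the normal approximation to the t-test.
d ≈ 0.68

Minimum detectable effect (paired t-test, normal approximation):
d = (z_{α/2} + z_β) / √n
d = (2.576 + 1.476) / √35
d = 4.052 / 5.916
d ≈ 0.68

By Cohen's convention (0.2 small / 0.5 medium / 0.8 large): medium effect.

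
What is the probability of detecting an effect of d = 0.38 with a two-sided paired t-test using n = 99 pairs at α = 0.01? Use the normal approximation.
Power ≈ 0.89

Power calculation (paired t-test, normal approximation):
z_β = d · √n - z_{α/2}
z_β = 0.38 · √99 - 2.576
z_β = 0.38 · 9.950 - 2.576
z_β = 1.205

Power = Φ(z_β) = Φ(1.205) ≈ 0.886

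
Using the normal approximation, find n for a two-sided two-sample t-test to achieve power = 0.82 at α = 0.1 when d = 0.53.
n = 47 per group

Sample size formula (two-sample t-test, normal approximation):
n = 2 · ((z_{α/2} + z_β) / d)²

z_{α/2} = 1.645 (for α = 0.1, two-sided)
z_β = 0.915 (for power = 0.82)
d = 0.53

n = 2 · ((1.645 + 0.915) / 0.53)²
n = 2 · (4.830)²
n ≈ 46.66
Round up to the next whole number: n = 47 per group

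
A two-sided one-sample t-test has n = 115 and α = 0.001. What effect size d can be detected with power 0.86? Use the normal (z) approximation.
d ≈ 0.41

Minimum detectable effect (one-sample t-test, normal approximation):
d = (z_{α/2} + z_β) / √n
d = (3.291 + 1.080) / √115
d = 4.371 / 10.724
d ≈ 0.41

By Cohen's convention (0.2 small / 0.5 medium / 0.8 large): small effect.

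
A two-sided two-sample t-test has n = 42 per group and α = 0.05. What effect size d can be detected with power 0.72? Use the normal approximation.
d ≈ 0.55

Minimum detectable effect (two-sample t-test, normal approximation):
d = (z_{α/2} + z_β) / √(n/2)
d = (1.960 + 0.583) / √(42/2)
d = 2.543 / 4.583
d ≈ 0.55

By Cohen's convention (0.2 small / 0.5 medium / 0.8 large): medium effect.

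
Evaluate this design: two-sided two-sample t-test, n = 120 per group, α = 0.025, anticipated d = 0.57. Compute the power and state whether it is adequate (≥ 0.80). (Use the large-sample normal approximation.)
Power ≈ 0.99; the study is adequately powered (power ≥ 0.80)

Power calculation (two-sample t-test, normal approximation):
z_β = d · √(n/2) - z_{α/2}
z_β = 0.57 · √(120/2) - 2.241
z_β = 0.57 · 7.746 - 2.241
z_β = 2.174

Power = Φ(z_β) = Φ(2.174) ≈ 0.985

Effect size d = 0.57 is medium by Cohen's convention (0.2/0.5/0.8).

Threshold: power ≥ 0.80 is conventionally adequate.
Power ≈ 0.99 → the study is adequately powered (power ≥ 0.80).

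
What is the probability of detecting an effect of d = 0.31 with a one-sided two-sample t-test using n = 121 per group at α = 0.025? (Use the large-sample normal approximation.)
Power ≈ 0.67

Power calculation (two-sample t-test, normal approximation):
z_β = d · √(n/2) - z_α
z_β = 0.31 · √(121/2) - 1.960
z_β = 0.31 · 7.778 - 1.960
z_β = 0.451

Power = Φ(z_β) = Φ(0.451) ≈ 0.674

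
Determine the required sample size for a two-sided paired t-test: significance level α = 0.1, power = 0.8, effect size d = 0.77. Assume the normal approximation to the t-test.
n = 11 pairs

Sample size formula (paired t-test, normal approximation):
n = ((z_{α/2} + z_β) / d)²

z_{α/2} = 1.645 (for α = 0.1, two-sided)
z_β = 0.842 (for power = 0.8)
d = 0.77

n = ((1.645 + 0.842) / 0.77)²
n = (3.230)²
n ≈ 10.43
Round up to the next whole number: n = 11 pairs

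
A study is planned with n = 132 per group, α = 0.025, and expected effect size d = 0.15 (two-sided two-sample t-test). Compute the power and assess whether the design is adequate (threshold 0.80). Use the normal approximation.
Power ≈ 0.15; the study is underpowered (power < 0.80)

Power calculation (two-sample t-test, normal approximation):
z_β = d · √(n/2) - z_{α/2}
z_β = 0.15 · √(132/2) - 2.241
z_β = 0.15 · 8.124 - 2.241
z_β = -1.023

Power = Φ(z_β) = Φ(-1.023) ≈ 0.153

Effect size d = 0.15 is very small by Cohen's convention (0.2/0.5/0.8).

Threshold: power ≥ 0.80 is conventionally adequate.
Power ≈ 0.15 → the study is underpowered (power < 0.80).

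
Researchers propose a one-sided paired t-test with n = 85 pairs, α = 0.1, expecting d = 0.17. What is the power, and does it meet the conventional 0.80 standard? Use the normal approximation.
Power ≈ 0.61; the study is underpowered (power < 0.80)

Power calculation (paired t-test, normal approximation):
z_β = d · √n - z_α
z_β = 0.17 · √85 - 1.282
z_β = 0.17 · 9.220 - 1.282
z_β = 0.286

Power = Φ(z_β) = Φ(0.286) ≈ 0.612

Effect size d = 0.17 is very small by Cohen's convention (0.2/0.5/0.8).

Threshold: power ≥ 0.80 is conventionally adequate.
Power ≈ 0.61 → the study is underpowered (power < 0.80).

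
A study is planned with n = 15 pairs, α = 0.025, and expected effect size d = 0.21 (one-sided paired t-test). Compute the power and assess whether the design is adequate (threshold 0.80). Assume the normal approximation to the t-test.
Power ≈ 0.13; the study is underpowered (power < 0.80)

Power calculation (paired t-test, normal approximation):
z_β = d · √n - z_α
z_β = 0.21 · √15 - 1.960
z_β = 0.21 · 3.873 - 1.960
z_β = -1.147

Power = Φ(z_β) = Φ(-1.147) ≈ 0.126

Effect size d = 0.21 is small by Cohen's convention (0.2/0.5/0.8).

Threshold: power ≥ 0.80 is conventionally adequate.
Power ≈ 0.13 → the study is underpowered (power < 0.80).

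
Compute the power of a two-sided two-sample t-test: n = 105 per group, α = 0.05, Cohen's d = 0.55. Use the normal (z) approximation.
Power ≈ 0.98

Power calculation (two-sample t-test, normal approximation):
z_β = d · √(n/2) - z_{α/2}
z_β = 0.55 · √(105/2) - 1.960
z_β = 0.55 · 7.246 - 1.960
z_β = 2.025

Power = Φ(z_β) = Φ(2.025) ≈ 0.979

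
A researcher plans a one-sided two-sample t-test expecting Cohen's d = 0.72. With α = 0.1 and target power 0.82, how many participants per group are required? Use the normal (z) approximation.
n = 19 per group

Sample size formula (two-sample t-test, normal approximation):
n = 2 · ((z_α + z_β) / d)²

z_α = 1.282 (for α = 0.1, one-sided)
z_β = 0.915 (for power = 0.82)
d = 0.72

n = 2 · ((1.282 + 0.915) / 0.72)²
n = 2 · (3.051)²
n ≈ 18.62
Round up to the next whole number: n = 19 per group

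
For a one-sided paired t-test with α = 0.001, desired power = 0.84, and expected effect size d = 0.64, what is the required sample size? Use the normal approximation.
n = 41 pairs

Sample size formula (paired t-test, normal approximation):
n = ((z_α + z_β) / d)²

z_α = 3.090 (for α = 0.001, one-sided)
z_β = 0.994 (for power = 0.84)
d = 0.64

n = ((3.090 + 0.994) / 0.64)²
n = (6.381)²
n ≈ 40.72
Round up to the next whole number: n = 41 pairs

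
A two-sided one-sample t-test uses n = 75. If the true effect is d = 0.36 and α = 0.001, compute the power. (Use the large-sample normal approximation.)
Power ≈ 0.43

Power calculation (one-sample t-test, normal approximation):
z_β = d · √n - z_{α/2}
z_β = 0.36 · √75 - 3.291
z_β = 0.36 · 8.660 - 3.291
z_β = -0.173

Power = Φ(z_β) = Φ(-0.173) ≈ 0.431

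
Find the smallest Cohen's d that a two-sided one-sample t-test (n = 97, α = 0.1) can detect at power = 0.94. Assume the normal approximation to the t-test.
d ≈ 0.32

Minimum detectable effect (one-sample t-test, normal approximation):
d = (z_{α/2} + z_β) / √n
d = (1.645 + 1.555) / √97
d = 3.200 / 9.849
d ≈ 0.32

By Cohen's convention (0.2 small / 0.5 medium / 0.8 large): small effect.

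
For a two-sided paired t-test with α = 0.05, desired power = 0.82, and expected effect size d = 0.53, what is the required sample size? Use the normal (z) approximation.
n = 30 pairs

Sample size formula (paired t-test, normal approximation):
n = ((z_{α/2} + z_β) / d)²

z_{α/2} = 1.960 (for α = 0.05, two-sided)
z_β = 0.915 (for power = 0.82)
d = 0.53

n = ((1.960 + 0.915) / 0.53)²
n = (5.425)²
n ≈ 29.43
Round up to the next whole number: n = 30 pairs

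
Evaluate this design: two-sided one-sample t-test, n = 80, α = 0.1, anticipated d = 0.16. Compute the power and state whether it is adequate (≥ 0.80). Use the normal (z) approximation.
Power ≈ 0.42; the study is underpowered (power < 0.80)

Power calculation (one-sample t-test, normal approximation):
z_β = d · √n - z_{α/2}
z_β = 0.16 · √80 - 1.645
z_β = 0.16 · 8.944 - 1.645
z_β = -0.214

Power = Φ(z_β) = Φ(-0.214) ≈ 0.415

Effect size d = 0.16 is very small by Cohen's convention (0.2/0.5/0.8).

Threshold: power ≥ 0.80 is conventionally adequate.
Power ≈ 0.42 → the study is underpowered (power < 0.80).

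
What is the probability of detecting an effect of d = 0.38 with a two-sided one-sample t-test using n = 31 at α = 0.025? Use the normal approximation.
Power ≈ 0.45

Power calculation (one-sample t-test, normal approximation):
z_β = d · √n - z_{α/2}
z_β = 0.38 · √31 - 2.241
z_β = 0.38 · 5.568 - 2.241
z_β = -0.126

Power = Φ(z_β) = Φ(-0.126) ≈ 0.450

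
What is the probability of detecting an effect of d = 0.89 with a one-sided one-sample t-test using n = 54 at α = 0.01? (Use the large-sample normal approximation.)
Power ≈ 1.00

Power calculation (one-sample t-test, normal approximation):
z_β = d · √n - z_α
z_β = 0.89 · √54 - 2.326
z_β = 0.89 · 7.348 - 2.326
z_β = 4.214

Power = Φ(z_β) = Φ(4.214) ≈ 1.000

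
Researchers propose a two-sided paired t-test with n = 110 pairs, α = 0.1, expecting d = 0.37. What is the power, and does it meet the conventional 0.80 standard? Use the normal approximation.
Power ≈ 0.99; the study is adequately powered (power ≥ 0.80)

Power calculation (paired t-test, normal approximation):
z_β = d · √n - z_{α/2}
z_β = 0.37 · √110 - 1.645
z_β = 0.37 · 10.488 - 1.645
z_β = 2.236

Power = Φ(z_β) = Φ(2.236) ≈ 0.987

Effect size d = 0.37 is small by Cohen's convention (0.2/0.5/0.8).

Threshold: power ≥ 0.80 is conventionally adequate.
Power ≈ 0.99 → the study is adequately powered (power ≥ 0.80).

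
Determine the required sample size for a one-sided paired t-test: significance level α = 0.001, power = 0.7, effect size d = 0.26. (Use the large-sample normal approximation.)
n = 194 pairs

Sample size formula (paired t-test, normal approximation):
n = ((z_α + z_β) / d)²

z_α = 3.090 (for α = 0.001, one-sided)
z_β = 0.524 (for power = 0.7)
d = 0.26

n = ((3.090 + 0.524) / 0.26)²
n = (13.900)²
n ≈ 193.21
Round up to the next whole number: n = 194 pairs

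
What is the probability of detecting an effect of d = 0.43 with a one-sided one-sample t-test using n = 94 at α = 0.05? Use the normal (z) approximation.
Power ≈ 0.99

Power calculation (one-sample t-test, normal approximation):
z_β = d · √n - z_α
z_β = 0.43 · √94 - 1.645
z_β = 0.43 · 9.695 - 1.645
z_β = 2.524

Power = Φ(z_β) = Φ(2.524) ≈ 0.994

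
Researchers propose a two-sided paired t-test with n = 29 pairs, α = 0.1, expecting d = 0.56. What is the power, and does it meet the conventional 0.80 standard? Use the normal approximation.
Power ≈ 0.91; the study is adequately powered (power ≥ 0.80)

Power calculation (paired t-test, normal approximation):
z_β = d · √n - z_{α/2}
z_β = 0.56 · √29 - 1.645
z_β = 0.56 · 5.385 - 1.645
z_β = 1.371

Power = Φ(z_β) = Φ(1.371) ≈ 0.915

Effect size d = 0.56 is medium by Cohen's convention (0.2/0.5/0.8).

Threshold: power ≥ 0.80 is conventionally adequate.
Power ≈ 0.91 → the study is adequately powered (power ≥ 0.80).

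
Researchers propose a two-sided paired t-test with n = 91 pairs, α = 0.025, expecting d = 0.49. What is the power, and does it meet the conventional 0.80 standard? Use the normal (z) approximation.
Power ≈ 0.99; the study is adequately powered (power ≥ 0.80)

Power calculation (paired t-test, normal approximation):
z_β = d · √n - z_{α/2}
z_β = 0.49 · √91 - 2.241
z_β = 0.49 · 9.539 - 2.241
z_β = 2.433

Power = Φ(z_β) = Φ(2.433) ≈ 0.993

Effect size d = 0.49 is small by Cohen's convention (0.2/0.5/0.8).

Threshold: power ≥ 0.80 is conventionally adequate.
Power ≈ 0.99 → the study is adequately powered (power ≥ 0.80).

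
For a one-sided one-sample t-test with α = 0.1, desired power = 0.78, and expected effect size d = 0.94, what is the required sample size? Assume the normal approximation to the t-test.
n = 5

Sample size formula (one-sample t-test, normal approximation):
n = ((z_α + z_β) / d)²

z_α = 1.282 (for α = 0.1, one-sided)
z_β = 0.772 (for power = 0.78)
d = 0.94

n = ((1.282 + 0.772) / 0.94)²
n = (2.185)²
n ≈ 4.77
Round up to the next whole number: n = 5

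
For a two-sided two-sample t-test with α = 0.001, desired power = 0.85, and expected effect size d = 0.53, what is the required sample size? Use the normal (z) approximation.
n = 134 per group

Sample size formula (two-sample t-test, normal approximation):
n = 2 · ((z_{α/2} + z_β) / d)²

z_{α/2} = 3.291 (for α = 0.001, two-sided)
z_β = 1.036 (for power = 0.85)
d = 0.53

n = 2 · ((3.291 + 1.036) / 0.53)²
n = 2 · (8.164)²
n ≈ 133.30
Round up to the next whole number: n = 134 per group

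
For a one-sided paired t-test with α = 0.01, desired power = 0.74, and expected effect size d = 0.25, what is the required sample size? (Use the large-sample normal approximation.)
n = 142 pairs

Sample size formula (paired t-test, normal approximation):
n = ((z_α + z_β) / d)²

z_α = 2.326 (for α = 0.01, one-sided)
z_β = 0.643 (for power = 0.74)
d = 0.25

n = ((2.326 + 0.643) / 0.25)²
n = (11.876)²
n ≈ 141.04
Round up to the next whole number: n = 142 pairs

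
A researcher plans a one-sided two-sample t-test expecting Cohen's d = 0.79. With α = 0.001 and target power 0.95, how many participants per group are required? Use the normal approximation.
n = 72 per group

Sample size formula (two-sample t-test, normal approximation):
n = 2 · ((z_α + z_β) / d)²

z_α = 3.090 (for α = 0.001, one-sided)
z_β = 1.645 (for power = 0.95)
d = 0.79

n = 2 · ((3.090 + 1.645) / 0.79)²
n = 2 · (5.994)²
n ≈ 71.86
Round up to the next whole number: n = 72 per group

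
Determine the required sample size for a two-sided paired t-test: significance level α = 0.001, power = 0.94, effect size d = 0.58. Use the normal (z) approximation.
n = 70 pairs

Sample size formula (paired t-test, normal approximation):
n = ((z_{α/2} + z_β) / d)²

z_{α/2} = 3.291 (for α = 0.001, two-sided)
z_β = 1.555 (for power = 0.94)
d = 0.58

n = ((3.291 + 1.555) / 0.58)²
n = (8.355)²
n ≈ 69.81
Round up to the next whole number: n = 70 pairs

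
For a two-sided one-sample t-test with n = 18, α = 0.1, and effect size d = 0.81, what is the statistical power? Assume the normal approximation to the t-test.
Power ≈ 0.96

Power calculation (one-sample t-test, normal approximation):
z_β = d · √n - z_{α/2}
z_β = 0.81 · √18 - 1.645
z_β = 0.81 · 4.243 - 1.645
z_β = 1.792

Power = Φ(z_β) = Φ(1.792) ≈ 0.963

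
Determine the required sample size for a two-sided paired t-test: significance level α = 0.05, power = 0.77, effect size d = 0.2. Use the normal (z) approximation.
n = 183 pairs

Sample size formula (paired t-test, normal approximation):
n = ((z_{α/2} + z_β) / d)²

z_{α/2} = 1.960 (for α = 0.05, two-sided)
z_β = 0.739 (for power = 0.77)
d = 0.2

n = ((1.960 + 0.739) / 0.2)²
n = (13.495)²
n ≈ 182.12
Round up to the next whole number: n = 183 pairs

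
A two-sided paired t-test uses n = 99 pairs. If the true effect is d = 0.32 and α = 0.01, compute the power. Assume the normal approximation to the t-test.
Power ≈ 0.73

Power calculation (paired t-test, normal approximation):
z_β = d · √n - z_{α/2}
z_β = 0.32 · √99 - 2.576
z_β = 0.32 · 9.950 - 2.576
z_β = 0.608

Power = Φ(z_β) = Φ(0.608) ≈ 0.728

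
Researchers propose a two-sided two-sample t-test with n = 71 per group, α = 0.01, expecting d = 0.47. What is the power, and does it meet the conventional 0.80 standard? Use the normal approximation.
Power ≈ 0.59; the study is underpowered (power < 0.80)

Power calculation (two-sample t-test, normal approximation):
z_β = d · √(n/2) - z_{α/2}
z_β = 0.47 · √(71/2) - 2.576
z_β = 0.47 · 5.958 - 2.576
z_β = 0.225

Power = Φ(z_β) = Φ(0.225) ≈ 0.589

Effect size d = 0.47 is small by Cohen's convention (0.2/0.5/0.8).

Threshold: power ≥ 0.80 is conventionally adequate.
Power ≈ 0.59 → the study is underpowered (power < 0.80).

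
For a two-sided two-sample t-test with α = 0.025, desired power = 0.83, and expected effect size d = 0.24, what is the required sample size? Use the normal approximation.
n = 355 per group

Sample size formula (two-sample t-test, normal approximation):
n = 2 · ((z_{α/2} + z_β) / d)²

z_{α/2} = 2.241 (for α = 0.025, two-sided)
z_β = 0.954 (for power = 0.83)
d = 0.24

n = 2 · ((2.241 + 0.954) / 0.24)²
n = 2 · (13.313)²
n ≈ 354.47
Round up to the next whole number: n = 355 per group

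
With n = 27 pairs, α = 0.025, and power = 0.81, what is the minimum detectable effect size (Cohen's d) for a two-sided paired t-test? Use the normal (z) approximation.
d ≈ 0.60

Minimum detectable effect (paired t-test, normal approximation):
d = (z_{α/2} + z_β) / √n
d = (2.241 + 0.878) / √27
d = 3.119 / 5.196
d ≈ 0.60

By Cohen's convention (0.2 small / 0.5 medium / 0.8 large): medium effect.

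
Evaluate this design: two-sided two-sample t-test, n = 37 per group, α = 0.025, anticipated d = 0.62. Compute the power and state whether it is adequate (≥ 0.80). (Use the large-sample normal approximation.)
Power ≈ 0.66; the study is underpowered (power < 0.80)

Power calculation (two-sample t-test, normal approximation):
z_β = d · √(n/2) - z_{α/2}
z_β = 0.62 · √(37/2) - 2.241
z_β = 0.62 · 4.301 - 2.241
z_β = 0.425

Power = Φ(z_β) = Φ(0.425) ≈ 0.665

Effect size d = 0.62 is medium by Cohen's convention (0.2/0.5/0.8).

Threshold: power ≥ 0.80 is conventionally adequate.
Power ≈ 0.66 → the study is underpowered (power < 0.80).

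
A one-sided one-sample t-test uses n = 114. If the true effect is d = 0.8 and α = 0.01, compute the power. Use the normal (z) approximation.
Power ≈ 1.00

Power calculation (one-sample t-test, normal approximation):
z_β = d · √n - z_α
z_β = 0.8 · √114 - 2.326
z_β = 0.8 · 10.677 - 2.326
z_β = 6.215

Power = Φ(z_β) = Φ(6.215) ≈ 1.000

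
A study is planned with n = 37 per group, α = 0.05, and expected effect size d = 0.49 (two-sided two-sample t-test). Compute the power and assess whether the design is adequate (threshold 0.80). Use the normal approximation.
Power ≈ 0.56; the study is underpowered (power < 0.80)

Power calculation (two-sample t-test, normal approximation):
z_β = d · √(n/2) - z_{α/2}
z_β = 0.49 · √(37/2) - 1.960
z_β = 0.49 · 4.301 - 1.960
z_β = 0.148

Power = Φ(z_β) = Φ(0.148) ≈ 0.559

Effect size d = 0.49 is small by Cohen's convention (0.2/0.5/0.8).

Threshold: power ≥ 0.80 is conventionally adequate.
Power ≈ 0.56 → the study is underpowered (power < 0.80).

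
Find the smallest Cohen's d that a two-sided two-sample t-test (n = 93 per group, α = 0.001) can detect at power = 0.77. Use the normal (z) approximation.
d ≈ 0.59

Minimum detectable effect (two-sample t-test, normal approximation):
d = (z_{α/2} + z_β) / √(n/2)
d = (3.291 + 0.739) / √(93/2)
d = 4.029 / 6.819
d ≈ 0.59

By Cohen's convention (0.2 small / 0.5 medium / 0.8 large): medium effect.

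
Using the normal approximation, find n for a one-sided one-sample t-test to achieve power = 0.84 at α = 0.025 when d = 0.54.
n = 30

Sample size formula (one-sample t-test, normal approximation):
n = ((z_α + z_β) / d)²

z_α = 1.960 (for α = 0.025, one-sided)
z_β = 0.994 (for power = 0.84)
d = 0.54

n = ((1.960 + 0.994) / 0.54)²
n = (5.470)²
n ≈ 29.92
Round up to the next whole number: n = 30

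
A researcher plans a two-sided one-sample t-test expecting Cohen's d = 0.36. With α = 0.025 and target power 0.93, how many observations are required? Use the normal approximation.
n = 107

Sample size formula (one-sample t-test, normal approximation):
n = ((z_{α/2} + z_β) / d)²

z_{α/2} = 2.241 (for α = 0.025, two-sided)
z_β = 1.476 (for power = 0.93)
d = 0.36

n = ((2.241 + 1.476) / 0.36)²
n = (10.325)²
n ≈ 106.61
Round up to the next whole number: n = 107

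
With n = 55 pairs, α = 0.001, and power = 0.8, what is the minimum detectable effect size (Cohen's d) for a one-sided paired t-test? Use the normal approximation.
d ≈ 0.53

Minimum detectable effect (paired t-test, normal approximation):
d = (z_α + z_β) / √n
d = (3.090 + 0.842) / √55
d = 3.932 / 7.416
d ≈ 0.53

By Cohen's convention (0.2 small / 0.5 medium / 0.8 large): medium effect.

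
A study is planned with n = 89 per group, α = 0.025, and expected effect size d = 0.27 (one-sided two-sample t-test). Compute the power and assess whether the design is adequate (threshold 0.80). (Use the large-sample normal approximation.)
Power ≈ 0.44; the study is underpowered (power < 0.80)

Power calculation (two-sample t-test, normal approximation):
z_β = d · √(n/2) - z_α
z_β = 0.27 · √(89/2) - 1.960
z_β = 0.27 · 6.671 - 1.960
z_β = -0.159

Power = Φ(z_β) = Φ(-0.159) ≈ 0.437

Effect size d = 0.27 is small by Cohen's convention (0.2/0.5/0.8).

Threshold: power ≥ 0.80 is conventionally adequate.
Power ≈ 0.44 → the study is underpowered (power < 0.80).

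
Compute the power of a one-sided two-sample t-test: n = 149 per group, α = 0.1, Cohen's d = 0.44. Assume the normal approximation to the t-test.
Power ≈ 0.99

Power calculation (two-sample t-test, normal approximation):
z_β = d · √(n/2) - z_α
z_β = 0.44 · √(149/2) - 1.282
z_β = 0.44 · 8.631 - 1.282
z_β = 2.516

Power = Φ(z_β) = Φ(2.516) ≈ 0.994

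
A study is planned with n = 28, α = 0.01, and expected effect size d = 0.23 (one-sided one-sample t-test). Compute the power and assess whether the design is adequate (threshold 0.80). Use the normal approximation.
Power ≈ 0.13; the study is underpowered (power < 0.80)

Power calculation (one-sample t-test, normal approximation):
z_β = d · √n - z_α
z_β = 0.23 · √28 - 2.326
z_β = 0.23 · 5.292 - 2.326
z_β = -1.109

Power = Φ(z_β) = Φ(-1.109) ≈ 0.134

Effect size d = 0.23 is small by Cohen's convention (0.2/0.5/0.8).

Threshold: power ≥ 0.80 is conventionally adequate.
Power ≈ 0.13 → the study is underpowered (power < 0.80).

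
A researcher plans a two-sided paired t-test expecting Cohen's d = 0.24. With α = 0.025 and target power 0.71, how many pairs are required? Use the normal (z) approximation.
n = 136 pairs

Sample size formula (paired t-test, normal approximation):
n = ((z_{α/2} + z_β) / d)²

z_{α/2} = 2.241 (for α = 0.025, two-sided)
z_β = 0.553 (for power = 0.71)
d = 0.24

n = ((2.241 + 0.553) / 0.24)²
n = (11.642)²
n ≈ 135.54
Round up to the next whole number: n = 136 pairs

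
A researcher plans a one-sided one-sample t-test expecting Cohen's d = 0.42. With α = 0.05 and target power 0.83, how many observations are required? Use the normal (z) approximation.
n = 39

Sample size formula (one-sample t-test, normal approximation):
n = ((z_α + z_β) / d)²

z_α = 1.645 (for α = 0.05, one-sided)
z_β = 0.954 (for power = 0.83)
d = 0.42

n = ((1.645 + 0.954) / 0.42)²
n = (6.188)²
n ≈ 38.29
Round up to the next whole number: n = 39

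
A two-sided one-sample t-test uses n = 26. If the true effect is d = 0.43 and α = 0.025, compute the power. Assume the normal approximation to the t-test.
Power ≈ 0.48

Power calculation (one-sample t-test, normal approximation):
z_β = d · √n - z_{α/2}
z_β = 0.43 · √26 - 2.241
z_β = 0.43 · 5.099 - 2.241
z_β = -0.049

Power = Φ(z_β) = Φ(-0.049) ≈ 0.481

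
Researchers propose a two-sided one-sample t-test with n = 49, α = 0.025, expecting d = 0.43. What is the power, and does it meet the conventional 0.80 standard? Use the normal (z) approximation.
Power ≈ 0.78; the study is underpowered (power < 0.80)

Power calculation (one-sample t-test, normal approximation):
z_β = d · √n - z_{α/2}
z_β = 0.43 · √49 - 2.241
z_β = 0.43 · 7.000 - 2.241
z_β = 0.769

Power = Φ(z_β) = Φ(0.769) ≈ 0.779

Effect size d = 0.43 is small by Cohen's convention (0.2/0.5/0.8).

Threshold: power ≥ 0.80 is conventionally adequate.
Power ≈ 0.78 → the study is underpowered (power < 0.80).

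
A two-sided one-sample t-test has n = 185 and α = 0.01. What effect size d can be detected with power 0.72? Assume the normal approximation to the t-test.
d ≈ 0.23

Minimum detectable effect (one-sample t-test, normal approximation):
d = (z_{α/2} + z_β) / √n
d = (2.576 + 0.583) / √185
d = 3.159 / 13.601
d ≈ 0.23

By Cohen's convention (0.2 small / 0.5 medium / 0.8 large): small effect.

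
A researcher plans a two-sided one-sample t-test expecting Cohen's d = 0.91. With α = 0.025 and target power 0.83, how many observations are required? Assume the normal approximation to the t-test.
n = 13

Sample size formula (one-sample t-test, normal approximation):
n = ((z_{α/2} + z_β) / d)²

z_{α/2} = 2.241 (for α = 0.025, two-sided)
z_β = 0.954 (for power = 0.83)
d = 0.91

n = ((2.241 + 0.954) / 0.91)²
n = (3.511)²
n ≈ 12.33
Round up to the next whole number: n = 13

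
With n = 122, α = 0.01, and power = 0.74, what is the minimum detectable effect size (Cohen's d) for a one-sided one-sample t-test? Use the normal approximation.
d ≈ 0.27

Minimum detectable effect (one-sample t-test, normal approximation):
d = (z_α + z_β) / √n
d = (2.326 + 0.643) / √122
d = 2.970 / 11.045
d ≈ 0.27

By Cohen's convention (0.2 small / 0.5 medium / 0.8 large): small effect.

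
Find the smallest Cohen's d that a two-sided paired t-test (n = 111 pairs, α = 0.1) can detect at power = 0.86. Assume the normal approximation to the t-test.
d ≈ 0.26

Minimum detectable effect (paired t-test, normal approximation):
d = (z_{α/2} + z_β) / √n
d = (1.645 + 1.080) / √111
d = 2.725 / 10.536
d ≈ 0.26

By Cohen's convention (0.2 small / 0.5 medium / 0.8 large): small effect.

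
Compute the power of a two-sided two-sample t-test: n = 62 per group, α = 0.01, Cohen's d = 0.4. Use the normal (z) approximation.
Power ≈ 0.36

Power calculation (two-sample t-test, normal approximation):
z_β = d · √(n/2) - z_{α/2}
z_β = 0.4 · √(62/2) - 2.576
z_β = 0.4 · 5.568 - 2.576
z_β = -0.349

Power = Φ(z_β) = Φ(-0.349) ≈ 0.364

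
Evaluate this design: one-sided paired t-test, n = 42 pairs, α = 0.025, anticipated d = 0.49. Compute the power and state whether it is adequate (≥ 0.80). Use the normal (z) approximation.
Power ≈ 0.89; the study is adequately powered (power ≥ 0.80)

Power calculation (paired t-test, normal approximation):
z_β = d · √n - z_α
z_β = 0.49 · √42 - 1.960
z_β = 0.49 · 6.481 - 1.960
z_β = 1.216

Power = Φ(z_β) = Φ(1.216) ≈ 0.888

Effect size d = 0.49 is small by Cohen's convention (0.2/0.5/0.8).

Threshold: power ≥ 0.80 is conventionally adequate.
Power ≈ 0.89 → the study is adequately powered (power ≥ 0.80).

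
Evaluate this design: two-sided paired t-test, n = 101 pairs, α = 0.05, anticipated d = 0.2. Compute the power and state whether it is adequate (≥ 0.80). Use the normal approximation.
Power ≈ 0.52; the study is underpowered (power < 0.80)

Power calculation (paired t-test, normal approximation):
z_β = d · √n - z_{α/2}
z_β = 0.2 · √101 - 1.960
z_β = 0.2 · 10.050 - 1.960
z_β = 0.050

Power = Φ(z_β) = Φ(0.050) ≈ 0.520

Effect size d = 0.2 is small by Cohen's convention (0.2/0.5/0.8).

Threshold: power ≥ 0.80 is conventionally adequate.
Power ≈ 0.52 → the study is underpowered (power < 0.80).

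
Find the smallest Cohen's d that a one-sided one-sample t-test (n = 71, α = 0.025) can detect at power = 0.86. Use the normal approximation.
d ≈ 0.36

Minimum detectable effect (one-sample t-test, normal approximation):
d = (z_α + z_β) / √n
d = (1.960 + 1.080) / √71
d = 3.040 / 8.426
d ≈ 0.36

By Cohen's convention (0.2 small / 0.5 medium / 0.8 large): small effect.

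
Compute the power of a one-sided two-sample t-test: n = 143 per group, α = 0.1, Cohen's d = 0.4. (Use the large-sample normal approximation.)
Power ≈ 0.98

Power calculation (two-sample t-test, normal approximation):
z_β = d · √(n/2) - z_α
z_β = 0.4 · √(143/2) - 1.282
z_β = 0.4 · 8.456 - 1.282
z_β = 2.101

Power = Φ(z_β) = Φ(2.101) ≈ 0.982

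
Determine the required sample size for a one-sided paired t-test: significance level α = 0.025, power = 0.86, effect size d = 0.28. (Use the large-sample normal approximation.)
n = 118 pairs

Sample size formula (paired t-test, normal approximation):
n = ((z_α + z_β) / d)²

z_α = 1.960 (for α = 0.025, one-sided)
z_β = 1.080 (for power = 0.86)
d = 0.28

n = ((1.960 + 1.080) / 0.28)²
n = (10.857)²
n ≈ 117.87
Round up to the next whole number: n = 118 pairs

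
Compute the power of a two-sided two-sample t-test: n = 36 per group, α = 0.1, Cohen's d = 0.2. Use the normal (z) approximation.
Power ≈ 0.21

Power calculation (two-sample t-test, normal approximation):
z_β = d · √(n/2) - z_{α/2}
z_β = 0.2 · √(36/2) - 1.645
z_β = 0.2 · 4.243 - 1.645
z_β = -0.796

Power = Φ(z_β) = Φ(-0.796) ≈ 0.213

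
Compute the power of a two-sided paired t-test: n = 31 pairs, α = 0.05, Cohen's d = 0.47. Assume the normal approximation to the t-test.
Power ≈ 0.74

Power calculation (paired t-test, normal approximation):
z_β = d · √n - z_{α/2}
z_β = 0.47 · √31 - 1.960
z_β = 0.47 · 5.568 - 1.960
z_β = 0.657

Power = Φ(z_β) = Φ(0.657) ≈ 0.744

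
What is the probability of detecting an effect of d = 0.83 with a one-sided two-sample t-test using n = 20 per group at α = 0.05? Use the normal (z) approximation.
Power ≈ 0.84

Power calculation (two-sample t-test, normal approximation):
z_β = d · √(n/2) - z_α
z_β = 0.83 · √(20/2) - 1.645
z_β = 0.83 · 3.162 - 1.645
z_β = 0.980

Power = Φ(z_β) = Φ(0.980) ≈ 0.836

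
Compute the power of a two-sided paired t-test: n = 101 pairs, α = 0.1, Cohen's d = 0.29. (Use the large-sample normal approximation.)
Power ≈ 0.90

Power calculation (paired t-test, normal approximation):
z_β = d · √n - z_{α/2}
z_β = 0.29 · √101 - 1.645
z_β = 0.29 · 10.050 - 1.645
z_β = 1.270

Power = Φ(z_β) = Φ(1.270) ≈ 0.898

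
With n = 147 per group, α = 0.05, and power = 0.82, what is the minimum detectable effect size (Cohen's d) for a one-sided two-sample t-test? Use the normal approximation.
d ≈ 0.30

Minimum detectable effect (two-sample t-test, normal approximation):
d = (z_α + z_β) / √(n/2)
d = (1.645 + 0.915) / √(147/2)
d = 2.560 / 8.573
d ≈ 0.30

By Cohen's convention (0.2 small / 0.5 medium / 0.8 large): small effect.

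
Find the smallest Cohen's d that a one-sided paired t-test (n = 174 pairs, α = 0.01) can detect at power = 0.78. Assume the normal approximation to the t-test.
d ≈ 0.23

Minimum detectable effect (paired t-test, normal approximation):
d = (z_α + z_β) / √n
d = (2.326 + 0.772) / √174
d = 3.099 / 13.191
d ≈ 0.23

By Cohen's convention (0.2 small / 0.5 medium / 0.8 large): small effect.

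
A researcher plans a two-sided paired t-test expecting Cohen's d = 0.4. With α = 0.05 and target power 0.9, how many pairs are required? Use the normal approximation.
n = 66 pairs

Sample size formula (paired t-test, normal approximation):
n = ((z_{α/2} + z_β) / d)²

z_{α/2} = 1.960 (for α = 0.05, two-sided)
z_β = 1.282 (for power = 0.9)
d = 0.4

n = ((1.960 + 1.282) / 0.4)²
n = (8.105)²
n ≈ 65.69
Round up to the next whole number: n = 66 pairs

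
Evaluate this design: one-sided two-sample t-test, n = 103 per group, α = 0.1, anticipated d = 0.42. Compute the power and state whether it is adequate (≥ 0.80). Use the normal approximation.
Power ≈ 0.96; the study is adequately powered (power ≥ 0.80)

Power calculation (two-sample t-test, normal approximation):
z_β = d · √(n/2) - z_α
z_β = 0.42 · √(103/2) - 1.282
z_β = 0.42 · 7.176 - 1.282
z_β = 1.733

Power = Φ(z_β) = Φ(1.733) ≈ 0.958

Effect size d = 0.42 is small by Cohen's convention (0.2/0.5/0.8).

Threshold: power ≥ 0.80 is conventionally adequate.
Power ≈ 0.96 → the study is adequately powered (power ≥ 0.80).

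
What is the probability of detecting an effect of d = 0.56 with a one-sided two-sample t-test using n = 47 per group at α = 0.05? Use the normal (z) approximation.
Power ≈ 0.86

Power calculation (two-sample t-test, normal approximation):
z_β = d · √(n/2) - z_α
z_β = 0.56 · √(47/2) - 1.645
z_β = 0.56 · 4.848 - 1.645
z_β = 1.070

Power = Φ(z_β) = Φ(1.070) ≈ 0.858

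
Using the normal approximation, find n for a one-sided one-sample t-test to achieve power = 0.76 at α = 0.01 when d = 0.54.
n = 32

Sample size formula (one-sample t-test, normal approximation):
n = ((z_α + z_β) / d)²

z_α = 2.326 (for α = 0.01, one-sided)
z_β = 0.706 (for power = 0.76)
d = 0.54

n = ((2.326 + 0.706) / 0.54)²
n = (5.615)²
n ≈ 31.53
Round up to the next whole number: n = 32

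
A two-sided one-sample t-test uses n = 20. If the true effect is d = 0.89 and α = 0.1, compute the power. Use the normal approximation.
Power ≈ 0.99

Power calculation (one-sample t-test, normal approximation):
z_β = d · √n - z_{α/2}
z_β = 0.89 · √20 - 1.645
z_β = 0.89 · 4.472 - 1.645
z_β = 2.335

Power = Φ(z_β) = Φ(2.335) ≈ 0.990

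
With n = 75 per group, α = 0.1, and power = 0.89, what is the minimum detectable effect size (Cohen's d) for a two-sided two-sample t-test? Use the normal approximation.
d ≈ 0.47

Minimum detectable effect (two-sample t-test, normal approximation):
d = (z_{α/2} + z_β) / √(n/2)
d = (1.645 + 1.227) / √(75/2)
d = 2.871 / 6.124
d ≈ 0.47

By Cohen's convention (0.2 small / 0.5 medium / 0.8 large): small effect.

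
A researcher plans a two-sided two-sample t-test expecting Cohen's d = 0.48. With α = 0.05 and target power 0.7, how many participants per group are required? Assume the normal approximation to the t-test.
n = 54 per group

Sample size formula (two-sample t-test, normal approximation):
n = 2 · ((z_{α/2} + z_β) / d)²

z_{α/2} = 1.960 (for α = 0.05, two-sided)
z_β = 0.524 (for power = 0.7)
d = 0.48

n = 2 · ((1.960 + 0.524) / 0.48)²
n = 2 · (5.175)²
n ≈ 53.56
Round up to the next whole number: n = 54 per group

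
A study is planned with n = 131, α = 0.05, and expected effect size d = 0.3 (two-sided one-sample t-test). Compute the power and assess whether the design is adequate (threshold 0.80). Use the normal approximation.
Power ≈ 0.93; the study is adequately powered (power ≥ 0.80)

Power calculation (one-sample t-test, normal approximation):
z_β = d · √n - z_{α/2}
z_β = 0.3 · √131 - 1.960
z_β = 0.3 · 11.446 - 1.960
z_β = 1.474

Power = Φ(z_β) = Φ(1.474) ≈ 0.930

Effect size d = 0.3 is small by Cohen's convention (0.2/0.5/0.8).

Threshold: power ≥ 0.80 is conventionally adequate.
Power ≈ 0.93 → the study is adequately powered (power ≥ 0.80).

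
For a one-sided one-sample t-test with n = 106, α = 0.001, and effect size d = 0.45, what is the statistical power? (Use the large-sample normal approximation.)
Power ≈ 0.94

Power calculation (one-sample t-test, normal approximation):
z_β = d · √n - z_α
z_β = 0.45 · √106 - 3.090
z_β = 0.45 · 10.296 - 3.090
z_β = 1.543

Power = Φ(z_β) = Φ(1.543) ≈ 0.939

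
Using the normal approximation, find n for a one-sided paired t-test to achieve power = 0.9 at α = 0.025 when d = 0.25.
n = 169 pairs

Sample size formula (paired t-test, normal approximation):
n = ((z_α + z_β) / d)²

z_α = 1.960 (for α = 0.025, one-sided)
z_β = 1.282 (for power = 0.9)
d = 0.25

n = ((1.960 + 1.282) / 0.25)²
n = (12.968)²
n ≈ 168.17
Round up to the next whole number: n = 169 pairs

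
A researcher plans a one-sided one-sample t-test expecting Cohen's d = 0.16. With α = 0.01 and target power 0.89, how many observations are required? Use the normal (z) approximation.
n = 494

Sample size formula (one-sample t-test, normal approximation):
n = ((z_α + z_β) / d)²

z_α = 2.326 (for α = 0.01, one-sided)
z_β = 1.227 (for power = 0.89)
d = 0.16

n = ((2.326 + 1.227) / 0.16)²
n = (22.206)²
n ≈ 493.11
Round up to the next whole number: n = 494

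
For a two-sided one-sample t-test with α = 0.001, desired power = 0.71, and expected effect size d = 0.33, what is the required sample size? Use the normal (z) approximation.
n = 136

Sample size formula (one-sample t-test, normal approximation):
n = ((z_{α/2} + z_β) / d)²

z_{α/2} = 3.291 (for α = 0.001, two-sided)
z_β = 0.553 (for power = 0.71)
d = 0.33

n = ((3.291 + 0.553) / 0.33)²
n = (11.648)²
n ≈ 135.68
Round up to the next whole number: n = 136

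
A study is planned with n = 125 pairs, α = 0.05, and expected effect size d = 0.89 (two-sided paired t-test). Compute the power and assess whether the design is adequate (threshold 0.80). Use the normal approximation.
Power ≈ 1.00; the study is adequately powered (power ≥ 0.80)

Power calculation (paired t-test, normal approximation):
z_β = d · √n - z_{α/2}
z_β = 0.89 · √125 - 1.960
z_β = 0.89 · 11.180 - 1.960
z_β = 7.991

Power = Φ(z_β) = Φ(7.991) ≈ 1.000

Effect size d = 0.89 is large by Cohen's convention (0.2/0.5/0.8).

Threshold: power ≥ 0.80 is conventionally adequate.
Power ≈ 1.00 → the study is adequately powered (power ≥ 0.80).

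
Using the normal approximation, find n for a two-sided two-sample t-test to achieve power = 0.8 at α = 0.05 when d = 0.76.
n = 28 per group

Sample size formula (two-sample t-test, normal approximation):
n = 2 · ((z_{α/2} + z_β) / d)²

z_{α/2} = 1.960 (for α = 0.05, two-sided)
z_β = 0.842 (for power = 0.8)
d = 0.76

n = 2 · ((1.960 + 0.842) / 0.76)²
n = 2 · (3.687)²
n ≈ 27.19
Round up to the next whole number: n = 28 per group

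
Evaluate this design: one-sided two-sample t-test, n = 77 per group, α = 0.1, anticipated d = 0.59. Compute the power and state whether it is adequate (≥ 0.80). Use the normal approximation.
Power ≈ 0.99; the study is adequately powered (power ≥ 0.80)

Power calculation (two-sample t-test, normal approximation):
z_β = d · √(n/2) - z_α
z_β = 0.59 · √(77/2) - 1.282
z_β = 0.59 · 6.205 - 1.282
z_β = 2.379

Power = Φ(z_β) = Φ(2.379) ≈ 0.991

Effect size d = 0.59 is medium by Cohen's convention (0.2/0.5/0.8).

Threshold: power ≥ 0.80 is conventionally adequate.
Power ≈ 0.99 → the study is adequately powered (power ≥ 0.80).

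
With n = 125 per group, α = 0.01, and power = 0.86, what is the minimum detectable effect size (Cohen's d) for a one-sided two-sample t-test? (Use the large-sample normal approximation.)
d ≈ 0.43

Minimum detectable effect (two-sample t-test, normal approximation):
d = (z_α + z_β) / √(n/2)
d = (2.326 + 1.080) / √(125/2)
d = 3.407 / 7.906
d ≈ 0.43

By Cohen's convention (0.2 small / 0.5 medium / 0.8 large): small effect.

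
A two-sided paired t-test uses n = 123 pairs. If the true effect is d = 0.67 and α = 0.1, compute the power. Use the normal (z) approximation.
Power ≈ 1.00

Power calculation (paired t-test, normal approximation):
z_β = d · √n - z_{α/2}
z_β = 0.67 · √123 - 1.645
z_β = 0.67 · 11.091 - 1.645
z_β = 5.786

Power = Φ(z_β) = Φ(5.786) ≈ 1.000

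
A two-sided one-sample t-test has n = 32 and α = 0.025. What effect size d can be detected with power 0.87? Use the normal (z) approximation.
d ≈ 0.60

Minimum detectable effect (one-sample t-test, normal approximation):
d = (z_{α/2} + z_β) / √n
d = (2.241 + 1.126) / √32
d = 3.368 / 5.657
d ≈ 0.60

By Cohen's convention (0.2 small / 0.5 medium / 0.8 large): medium effect.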